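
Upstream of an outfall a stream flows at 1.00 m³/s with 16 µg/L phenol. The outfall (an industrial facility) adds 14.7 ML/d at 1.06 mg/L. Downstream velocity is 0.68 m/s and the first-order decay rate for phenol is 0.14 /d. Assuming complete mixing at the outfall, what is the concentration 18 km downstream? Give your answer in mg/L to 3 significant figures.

0.161 mg/L

14.7 ML/d = 0.1701 m³/s.
16 µg/L = 0.016 mg/L.
After complete mixing, C₀ = (0.1701·1.06 + 1·0.016) / 1.17 = 0.1678 mg/L.
Travel time t = 1.8e+04 m / 0.68 m/s = 2.647e+04 s = 0.3064 d.
C = 0.1678·exp(−0.14·0.3064) = 0.1678·0.958 = 0.1608 mg/L.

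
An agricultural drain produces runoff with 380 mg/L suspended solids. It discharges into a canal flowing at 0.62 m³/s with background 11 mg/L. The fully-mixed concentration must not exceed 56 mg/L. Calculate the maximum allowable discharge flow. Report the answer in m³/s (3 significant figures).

Mass balance at complete mixing: C_std·(Q_w + Q_r) = Q_w·C_e + Q_r·C_b.
Rearranging, Q_w = Q_r·(C_std − C_b)/(C_e − C_std) = 0.62·(56 − 11) / (380 − 56) = 0.08611 m³/s.

0.0861 m³/s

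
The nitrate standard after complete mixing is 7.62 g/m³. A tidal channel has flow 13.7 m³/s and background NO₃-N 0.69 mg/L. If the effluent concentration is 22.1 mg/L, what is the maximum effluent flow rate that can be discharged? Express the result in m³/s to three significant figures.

Mass balance at complete mixing: C_std·(Q_w + Q_r) = Q_w·C_e + Q_r·C_b.
Rearranging, Q_w = Q_r·(C_std − C_b)/(C_e − C_std) = 13.7·(7.62 − 0.69) / (22.1 − 7.62) = 6.557 m³/s.

6.56 m³/s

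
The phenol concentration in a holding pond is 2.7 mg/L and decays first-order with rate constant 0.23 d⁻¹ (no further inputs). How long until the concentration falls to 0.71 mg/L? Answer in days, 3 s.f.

5.81 d

t = ln(C₀/C)/k = ln(2.7/0.71)/0.23 = 1.336/0.23 = 5.808 d.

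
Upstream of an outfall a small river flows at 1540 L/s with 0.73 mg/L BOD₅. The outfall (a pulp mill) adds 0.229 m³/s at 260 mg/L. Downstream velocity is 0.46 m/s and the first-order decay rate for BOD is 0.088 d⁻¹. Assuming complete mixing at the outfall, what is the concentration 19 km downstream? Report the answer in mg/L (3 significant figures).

1540 L/s = 1.54 m³/s.
After complete mixing, C₀ = (0.229·260 + 1.54·0.73) / 1.769 = 34.29 mg/L.
Travel time t = 1.9e+04 m / 0.46 m/s = 4.13e+04 s = 0.4781 d.
C = 34.29·exp(−0.088·0.4781) = 34.29·0.9588 = 32.88 mg/L.

32.9 mg/L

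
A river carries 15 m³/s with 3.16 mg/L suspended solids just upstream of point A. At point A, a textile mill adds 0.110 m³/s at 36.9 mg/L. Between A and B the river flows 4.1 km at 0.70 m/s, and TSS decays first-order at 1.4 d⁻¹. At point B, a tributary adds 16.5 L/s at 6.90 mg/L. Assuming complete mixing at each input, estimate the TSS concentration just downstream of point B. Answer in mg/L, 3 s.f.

3.10 mg/L

After input A: C = (15·3.16 + 0.11·36.9) / 15.11 = 3.406 mg/L.
Over the 4.1 km reach to input B (t = 5857 s = 0.06779 d), decay gives C = 3.406·exp(−1.4·0.06779) = 3.097 mg/L.
16.5 L/s = 0.0165 m³/s.
After input B: C = (15.11·3.097 + 0.0165·6.9) / 15.13 = 3.101 mg/L.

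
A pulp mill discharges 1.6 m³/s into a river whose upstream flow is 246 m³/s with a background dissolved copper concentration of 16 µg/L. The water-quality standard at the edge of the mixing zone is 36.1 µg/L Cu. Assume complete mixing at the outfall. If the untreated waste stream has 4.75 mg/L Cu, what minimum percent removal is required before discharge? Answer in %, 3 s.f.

34.2 %

16 µg/L = 0.016 mg/L.
36.1 µg/L = 0.0361 mg/L.
Mass balance: 0.0361·247.6 = 1.6·Cₑ + 246·0.016.
Cₑ = (8.938 − 3.936) / 1.6 = 3.126 mg/L.
Required removal = 1 − 3.126/4.75 = 34.18 %.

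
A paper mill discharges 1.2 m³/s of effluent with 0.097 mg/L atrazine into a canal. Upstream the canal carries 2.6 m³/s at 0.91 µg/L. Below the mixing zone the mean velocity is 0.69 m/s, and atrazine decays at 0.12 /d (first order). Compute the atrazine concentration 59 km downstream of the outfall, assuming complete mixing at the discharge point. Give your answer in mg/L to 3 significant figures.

0.91 µg/L = 0.00091 mg/L.
After complete mixing, C₀ = (1.2·0.097 + 2.6·0.00091) / 3.8 = 0.03125 mg/L.
Travel time t = 5.9e+04 m / 0.69 m/s = 8.551e+04 s = 0.9897 d.
C = 0.03125·exp(−0.12·0.9897) = 0.03125·0.888 = 0.02775 mg/L.

0.0278 mg/L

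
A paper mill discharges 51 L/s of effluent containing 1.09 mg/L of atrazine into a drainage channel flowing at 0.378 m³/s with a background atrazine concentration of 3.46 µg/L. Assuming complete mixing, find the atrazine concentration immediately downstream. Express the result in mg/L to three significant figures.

0.133 mg/L

51 L/s = 0.051 m³/s.
3.46 µg/L = 0.00346 mg/L.
Flow-weighted mixing gives C = (0.051·1.09 + 0.378·0.00346) / (0.051 + 0.378) = 0.0569/0.429 = 0.1326 mg/L.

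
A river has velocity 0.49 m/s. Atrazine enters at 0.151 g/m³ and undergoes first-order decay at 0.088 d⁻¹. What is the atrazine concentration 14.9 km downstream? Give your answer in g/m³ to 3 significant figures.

0.146 g/m³

Travel time t = 14.9 km / 0.49 m/s = 1.49e+04/0.49 = 3.041e+04 s = 0.3519 d.
First-order decay: C = 0.151·exp(−0.088·0.3519) = 0.151·0.9695 = 0.1464 g/m³.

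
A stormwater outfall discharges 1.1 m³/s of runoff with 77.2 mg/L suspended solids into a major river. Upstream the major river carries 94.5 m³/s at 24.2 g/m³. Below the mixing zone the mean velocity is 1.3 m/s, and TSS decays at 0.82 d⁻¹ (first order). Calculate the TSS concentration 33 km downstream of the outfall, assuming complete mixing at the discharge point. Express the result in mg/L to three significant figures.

After complete mixing, C₀ = (1.1·77.2 + 94.5·24.2) / 95.6 = 24.81 mg/L.
Travel time t = 3.3e+04 m / 1.3 m/s = 2.538e+04 s = 0.2938 d.
C = 24.81·exp(−0.82·0.2938) = 24.81·0.7859 = 19.5 mg/L.

19.5 mg/L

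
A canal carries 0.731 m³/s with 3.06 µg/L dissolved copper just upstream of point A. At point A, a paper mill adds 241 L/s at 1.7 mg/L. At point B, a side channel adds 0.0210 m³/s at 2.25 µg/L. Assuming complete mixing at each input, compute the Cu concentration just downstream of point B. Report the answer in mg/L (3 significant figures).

3.06 µg/L = 0.00306 mg/L.
241 L/s = 0.241 m³/s.
After input A: C = (0.731·0.00306 + 0.241·1.7) / 0.972 = 0.4238 mg/L.
2.25 µg/L = 0.00225 mg/L.
After input B: C = (0.972·0.4238 + 0.021·0.00225) / 0.993 = 0.4149 mg/L.

0.415 mg/L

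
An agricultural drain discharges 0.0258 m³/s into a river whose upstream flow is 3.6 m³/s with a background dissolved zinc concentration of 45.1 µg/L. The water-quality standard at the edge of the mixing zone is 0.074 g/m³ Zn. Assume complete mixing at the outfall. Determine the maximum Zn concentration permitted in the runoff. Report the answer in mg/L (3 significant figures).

45.1 µg/L = 0.0451 mg/L.
Mass balance: 0.074·3.626 = 0.0258·Cₑ + 3.6·0.0451.
Cₑ = (0.2683 − 0.1624) / 0.0258 = 4.107 mg/L.

4.11 mg/L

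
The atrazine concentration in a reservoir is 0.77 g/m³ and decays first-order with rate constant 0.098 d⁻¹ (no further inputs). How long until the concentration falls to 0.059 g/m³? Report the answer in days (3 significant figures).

26.2 d

t = ln(C₀/C)/k = ln(0.77/0.059)/0.098 = 2.569/0.098 = 26.21 d.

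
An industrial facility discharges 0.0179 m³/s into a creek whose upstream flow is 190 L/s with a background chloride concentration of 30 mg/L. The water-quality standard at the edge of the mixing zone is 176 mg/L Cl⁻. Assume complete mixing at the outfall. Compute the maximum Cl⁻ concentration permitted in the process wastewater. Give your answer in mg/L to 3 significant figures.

1730 mg/L

190 L/s = 0.19 m³/s.
Mass balance: 176·0.2079 = 0.0179·Cₑ + 0.19·30.
Cₑ = (36.59 − 5.7) / 0.0179 = 1726 mg/L.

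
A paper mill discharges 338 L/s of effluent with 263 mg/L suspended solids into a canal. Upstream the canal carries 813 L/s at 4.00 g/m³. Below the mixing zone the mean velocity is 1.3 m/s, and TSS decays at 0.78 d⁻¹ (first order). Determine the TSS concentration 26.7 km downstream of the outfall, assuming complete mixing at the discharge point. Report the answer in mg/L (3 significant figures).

338 L/s = 0.338 m³/s.
813 L/s = 0.813 m³/s.
After complete mixing, C₀ = (0.338·263 + 0.813·4) / 1.151 = 80.06 mg/L.
Travel time t = 2.67e+04 m / 1.3 m/s = 2.054e+04 s = 0.2377 d.
C = 80.06·exp(−0.78·0.2377) = 80.06·0.8308 = 66.51 mg/L.

66.5 mg/L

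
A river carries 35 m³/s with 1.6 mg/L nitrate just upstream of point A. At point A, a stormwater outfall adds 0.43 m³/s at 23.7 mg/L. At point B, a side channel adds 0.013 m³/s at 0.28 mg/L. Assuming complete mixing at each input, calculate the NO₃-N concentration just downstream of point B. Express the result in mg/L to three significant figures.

After input A: C = (35·1.6 + 0.43·23.7) / 35.43 = 1.868 mg/L.
After input B: C = (35.43·1.868 + 0.013·0.28) / 35.44 = 1.868 mg/L.

1.87 mg/L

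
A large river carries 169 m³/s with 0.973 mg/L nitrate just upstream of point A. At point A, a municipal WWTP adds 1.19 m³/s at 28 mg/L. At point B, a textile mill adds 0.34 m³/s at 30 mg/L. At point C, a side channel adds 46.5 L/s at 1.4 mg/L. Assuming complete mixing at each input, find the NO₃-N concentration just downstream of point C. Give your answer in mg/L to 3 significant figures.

After input A: C = (169·0.973 + 1.19·28) / 170.2 = 1.162 mg/L.
After input B: C = (170.2·1.162 + 0.34·30) / 170.5 = 1.219 mg/L.
46.5 L/s = 0.0465 m³/s.
After input C: C = (170.5·1.219 + 0.0465·1.4) / 170.6 = 1.22 mg/L.

1.22 mg/L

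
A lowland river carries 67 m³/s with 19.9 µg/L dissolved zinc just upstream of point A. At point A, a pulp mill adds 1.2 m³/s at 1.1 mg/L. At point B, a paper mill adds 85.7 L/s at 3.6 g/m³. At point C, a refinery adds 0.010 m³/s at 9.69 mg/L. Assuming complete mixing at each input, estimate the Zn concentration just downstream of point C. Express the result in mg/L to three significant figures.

19.9 µg/L = 0.0199 mg/L.
After input A: C = (67·0.0199 + 1.2·1.1) / 68.2 = 0.0389 mg/L.
85.7 L/s = 0.0857 m³/s.
After input B: C = (68.2·0.0389 + 0.0857·3.6) / 68.29 = 0.04337 mg/L.
After input C: C = (68.29·0.04337 + 0.01·9.69) / 68.3 = 0.04479 mg/L.

0.0448 mg/L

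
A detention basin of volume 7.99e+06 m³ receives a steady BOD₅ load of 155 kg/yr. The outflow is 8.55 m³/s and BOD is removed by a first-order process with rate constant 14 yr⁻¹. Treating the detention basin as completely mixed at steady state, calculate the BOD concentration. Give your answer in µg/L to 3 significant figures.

0.406 µg/L

Outflow Q = 8.55 m³/s × 3.156e+07 s/yr = 2.698e+08 m³/yr.
Steady-state CSTR mass balance: W = Q·C + k·V·C, so C = W/(Q + kV).
Q + kV = 2.698e+08 + 14·7.99e+06 = 3.817e+08 m³/yr.
C = 155/3.817e+08 = 4.061e-07 kg/m³ = 0.0004061 mg/L = 0.4061 µg/L.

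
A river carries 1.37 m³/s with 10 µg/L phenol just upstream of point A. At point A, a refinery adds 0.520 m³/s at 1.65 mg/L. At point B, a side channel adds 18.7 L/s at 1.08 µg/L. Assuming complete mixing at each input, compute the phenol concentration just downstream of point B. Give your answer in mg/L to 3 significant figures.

10 µg/L = 0.01 mg/L.
After input A: C = (1.37·0.01 + 0.52·1.65) / 1.89 = 0.4612 mg/L.
18.7 L/s = 0.0187 m³/s.
1.08 µg/L = 0.00108 mg/L.
After input B: C = (1.89·0.4612 + 0.0187·0.00108) / 1.909 = 0.4567 mg/L.

0.457 mg/L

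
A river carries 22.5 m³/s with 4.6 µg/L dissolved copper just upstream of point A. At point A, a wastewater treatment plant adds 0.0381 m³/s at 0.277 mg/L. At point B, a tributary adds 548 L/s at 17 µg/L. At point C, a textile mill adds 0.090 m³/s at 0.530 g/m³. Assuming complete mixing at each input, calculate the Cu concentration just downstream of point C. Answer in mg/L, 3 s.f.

4.6 µg/L = 0.0046 mg/L.
After input A: C = (22.5·0.0046 + 0.0381·0.277) / 22.54 = 0.00506 mg/L.
548 L/s = 0.548 m³/s.
17 µg/L = 0.017 mg/L.
After input B: C = (22.54·0.00506 + 0.548·0.017) / 23.09 = 0.005344 mg/L.
After input C: C = (23.09·0.005344 + 0.09·0.53) / 23.18 = 0.007381 mg/L.

0.00738 mg/L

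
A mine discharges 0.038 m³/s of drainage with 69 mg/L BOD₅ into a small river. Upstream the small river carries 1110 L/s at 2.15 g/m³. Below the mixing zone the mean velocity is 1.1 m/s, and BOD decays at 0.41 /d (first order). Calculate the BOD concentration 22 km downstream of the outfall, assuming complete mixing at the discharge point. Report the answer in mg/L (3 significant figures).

3.97 mg/L

1110 L/s = 1.11 m³/s.
After complete mixing, C₀ = (0.038·69 + 1.11·2.15) / 1.148 = 4.363 mg/L.
Travel time t = 2.2e+04 m / 1.1 m/s = 2e+04 s = 0.2315 d.
C = 4.363·exp(−0.41·0.2315) = 4.363·0.9095 = 3.968 mg/L.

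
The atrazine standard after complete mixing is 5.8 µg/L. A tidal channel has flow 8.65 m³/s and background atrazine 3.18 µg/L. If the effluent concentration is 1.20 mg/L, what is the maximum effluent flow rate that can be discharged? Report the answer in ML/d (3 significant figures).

3.18 µg/L = 0.00318 mg/L.
5.8 µg/L = 0.0058 mg/L.
Mass balance at complete mixing: C_std·(Q_w + Q_r) = Q_w·C_e + Q_r·C_b.
Rearranging, Q_w = Q_r·(C_std − C_b)/(C_e − C_std) = 8.65·(0.0058 − 0.00318) / (1.2 − 0.0058) = 0.01898 m³/s.
= 1.64 ML/d.

1.64 ML/d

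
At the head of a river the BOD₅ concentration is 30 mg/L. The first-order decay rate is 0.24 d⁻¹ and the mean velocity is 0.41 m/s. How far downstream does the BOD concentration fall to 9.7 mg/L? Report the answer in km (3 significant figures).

167 km

From C = C₀·e^(−kt), t = ln(C₀/C)/k = ln(30/9.7)/0.24 = 1.129/0.24 = 4.704 d.
Distance = v·t = 0.41 m/s × 4.065e+05 s = 1.667e+05 m = 166.7 km.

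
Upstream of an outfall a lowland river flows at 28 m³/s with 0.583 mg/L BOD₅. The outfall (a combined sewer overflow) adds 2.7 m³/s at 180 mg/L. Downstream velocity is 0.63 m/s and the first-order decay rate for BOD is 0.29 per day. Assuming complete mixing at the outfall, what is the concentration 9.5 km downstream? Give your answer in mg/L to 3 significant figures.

15.6 mg/L

After complete mixing, C₀ = (2.7·180 + 28·0.583) / 30.7 = 16.36 mg/L.
Travel time t = 9500 m / 0.63 m/s = 1.508e+04 s = 0.1745 d.
C = 16.36·exp(−0.29·0.1745) = 16.36·0.9506 = 15.55 mg/L.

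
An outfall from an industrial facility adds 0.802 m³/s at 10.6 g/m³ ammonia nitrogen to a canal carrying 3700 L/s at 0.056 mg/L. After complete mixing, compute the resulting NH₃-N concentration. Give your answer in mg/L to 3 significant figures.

1.93 mg/L

3700 L/s = 3.7 m³/s.
By mass balance at complete mixing, C = (0.802·10.6 + 3.7·0.056) / (0.802 + 3.7) = 8.708/4.502 = 1.934 mg/L.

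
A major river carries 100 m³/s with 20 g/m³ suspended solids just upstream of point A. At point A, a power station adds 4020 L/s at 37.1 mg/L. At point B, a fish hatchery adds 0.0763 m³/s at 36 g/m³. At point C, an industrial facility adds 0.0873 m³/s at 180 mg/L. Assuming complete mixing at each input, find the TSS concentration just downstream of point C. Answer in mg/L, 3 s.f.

20.8 mg/L

4020 L/s = 4.02 m³/s.
After input A: C = (100·20 + 4.02·37.1) / 104 = 20.66 mg/L.
After input B: C = (104·20.66 + 0.0763·36) / 104.1 = 20.67 mg/L.
After input C: C = (104.1·20.67 + 0.0873·180) / 104.2 = 20.81 mg/L.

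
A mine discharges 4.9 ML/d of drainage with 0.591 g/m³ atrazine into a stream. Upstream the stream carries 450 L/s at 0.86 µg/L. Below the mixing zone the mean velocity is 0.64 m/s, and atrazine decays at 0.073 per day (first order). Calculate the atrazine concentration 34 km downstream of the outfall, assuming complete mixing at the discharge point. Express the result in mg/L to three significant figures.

0.0640 mg/L

4.9 ML/d = 0.05671 m³/s.
450 L/s = 0.45 m³/s.
0.86 µg/L = 0.00086 mg/L.
After complete mixing, C₀ = (0.05671·0.591 + 0.45·0.00086) / 0.5067 = 0.06691 mg/L.
Travel time t = 3.4e+04 m / 0.64 m/s = 5.312e+04 s = 0.6149 d.
C = 0.06691·exp(−0.073·0.6149) = 0.06691·0.9561 = 0.06397 mg/L.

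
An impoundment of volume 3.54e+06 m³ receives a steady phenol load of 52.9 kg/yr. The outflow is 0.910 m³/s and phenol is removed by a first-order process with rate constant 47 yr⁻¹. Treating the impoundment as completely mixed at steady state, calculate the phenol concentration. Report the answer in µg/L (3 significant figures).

Outflow Q = 0.910 m³/s × 3.156e+07 s/yr = 2.872e+07 m³/yr.
Steady-state CSTR mass balance: W = Q·C + k·V·C, so C = W/(Q + kV).
Q + kV = 2.872e+07 + 47·3.54e+06 = 1.951e+08 m³/yr.
C = 52.9/1.951e+08 = 2.711e-07 kg/m³ = 0.0002711 mg/L = 0.2711 µg/L.

0.271 µg/L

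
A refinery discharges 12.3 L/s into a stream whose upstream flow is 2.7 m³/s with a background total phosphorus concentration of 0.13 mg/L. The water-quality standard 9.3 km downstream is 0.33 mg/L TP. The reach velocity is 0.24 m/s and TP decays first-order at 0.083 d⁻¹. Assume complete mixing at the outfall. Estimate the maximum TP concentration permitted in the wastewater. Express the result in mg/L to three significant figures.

12.3 L/s = 0.0123 m³/s.
Travel time to the compliance point: t = 9300/0.24 = 3.875e+04 s = 0.4485 d; decay factor exp(−0.083·0.4485) = 0.9635.
So the concentration just after mixing may be at most 0.33/0.9635 = 0.3425 mg/L.
Mass balance: 0.3425·2.712 = 0.0123·Cₑ + 2.7·0.13.
Cₑ = (0.929 − 0.351) / 0.0123 = 46.99 mg/L.

47.0 mg/L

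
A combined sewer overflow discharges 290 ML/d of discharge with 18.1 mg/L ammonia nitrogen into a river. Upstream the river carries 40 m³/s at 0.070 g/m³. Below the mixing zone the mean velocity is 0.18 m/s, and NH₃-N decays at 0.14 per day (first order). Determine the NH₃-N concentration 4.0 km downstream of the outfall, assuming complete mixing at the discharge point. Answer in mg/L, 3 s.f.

1.41 mg/L

290 ML/d = 3.356 m³/s.
After complete mixing, C₀ = (3.356·18.1 + 40·0.07) / 43.36 = 1.466 mg/L.
Travel time t = 4000 m / 0.18 m/s = 2.222e+04 s = 0.2572 d.
C = 1.466·exp(−0.14·0.2572) = 1.466·0.9646 = 1.414 mg/L.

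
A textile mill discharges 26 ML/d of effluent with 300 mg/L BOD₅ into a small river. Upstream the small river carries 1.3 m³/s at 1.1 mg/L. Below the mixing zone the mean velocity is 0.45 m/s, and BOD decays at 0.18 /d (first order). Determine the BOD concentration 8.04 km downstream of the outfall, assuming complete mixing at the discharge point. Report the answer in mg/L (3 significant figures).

55.2 mg/L

26 ML/d = 0.3009 m³/s.
After complete mixing, C₀ = (0.3009·300 + 1.3·1.1) / 1.601 = 57.28 mg/L.
Travel time t = 8040 m / 0.45 m/s = 1.787e+04 s = 0.2068 d.
C = 57.28·exp(−0.18·0.2068) = 57.28·0.9635 = 55.19 mg/L.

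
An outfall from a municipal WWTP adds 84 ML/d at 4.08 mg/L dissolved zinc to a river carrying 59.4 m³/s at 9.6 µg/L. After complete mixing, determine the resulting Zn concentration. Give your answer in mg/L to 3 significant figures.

0.0751 mg/L

84 ML/d = 0.9722 m³/s.
9.6 µg/L = 0.0096 mg/L.
Flow-weighted mixing gives C = (0.9722·4.08 + 59.4·0.0096) / (0.9722 + 59.4) = 4.537/60.37 = 0.07515 mg/L.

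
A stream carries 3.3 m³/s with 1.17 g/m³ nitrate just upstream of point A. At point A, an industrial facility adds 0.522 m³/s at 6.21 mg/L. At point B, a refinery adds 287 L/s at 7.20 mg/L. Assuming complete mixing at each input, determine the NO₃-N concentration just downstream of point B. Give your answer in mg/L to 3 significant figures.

After input A: C = (3.3·1.17 + 0.522·6.21) / 3.822 = 1.858 mg/L.
287 L/s = 0.287 m³/s.
After input B: C = (3.822·1.858 + 0.287·7.2) / 4.109 = 2.231 mg/L.

2.23 mg/L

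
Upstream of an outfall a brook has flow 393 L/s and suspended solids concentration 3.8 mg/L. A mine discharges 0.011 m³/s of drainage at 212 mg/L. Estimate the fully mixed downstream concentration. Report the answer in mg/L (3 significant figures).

9.47 mg/L

393 L/s = 0.393 m³/s.
By mass balance at complete mixing, C = (0.011·212 + 0.393·3.8) / (0.011 + 0.393) = 3.825/0.404 = 9.469 mg/L.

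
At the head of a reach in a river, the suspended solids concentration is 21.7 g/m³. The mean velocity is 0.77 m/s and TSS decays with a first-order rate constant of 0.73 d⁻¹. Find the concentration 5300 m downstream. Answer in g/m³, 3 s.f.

20.5 g/m³

Travel time t = 5300 m / 0.77 m/s = 5300/0.77 = 6883 s = 0.07967 d.
First-order decay: C = 21.7·exp(−0.73·0.07967) = 21.7·0.9435 = 20.47 g/m³.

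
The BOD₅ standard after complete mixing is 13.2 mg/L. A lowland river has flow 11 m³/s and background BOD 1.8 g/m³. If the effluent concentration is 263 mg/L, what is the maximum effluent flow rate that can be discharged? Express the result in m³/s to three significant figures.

0.502 m³/s

Mass balance at complete mixing: C_std·(Q_w + Q_r) = Q_w·C_e + Q_r·C_b.
Rearranging, Q_w = Q_r·(C_std − C_b)/(C_e − C_std) = 11·(13.2 − 1.8) / (263 − 13.2) = 0.502 m³/s.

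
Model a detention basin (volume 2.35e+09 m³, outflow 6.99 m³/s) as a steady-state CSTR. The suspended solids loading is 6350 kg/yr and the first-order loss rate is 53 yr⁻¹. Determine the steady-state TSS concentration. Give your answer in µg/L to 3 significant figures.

0.0509 µg/L

Outflow Q = 6.99 m³/s × 3.156e+07 s/yr = 2.206e+08 m³/yr.
Steady-state CSTR mass balance: W = Q·C + k·V·C, so C = W/(Q + kV).
Q + kV = 2.206e+08 + 53·2.35e+09 = 1.248e+11 m³/yr.
C = 6350/1.248e+11 = 5.089e-08 kg/m³ = 5.089e-05 mg/L = 0.05089 µg/L.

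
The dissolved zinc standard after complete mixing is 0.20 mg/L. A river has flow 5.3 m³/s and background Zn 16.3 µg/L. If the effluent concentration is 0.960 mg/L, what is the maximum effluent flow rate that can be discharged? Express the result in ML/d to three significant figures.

16.3 µg/L = 0.0163 mg/L.
Mass balance at complete mixing: C_std·(Q_w + Q_r) = Q_w·C_e + Q_r·C_b.
Rearranging, Q_w = Q_r·(C_std − C_b)/(C_e − C_std) = 5.3·(0.2 − 0.0163) / (0.96 − 0.2) = 1.281 m³/s.
= 110.7 ML/d.

111 ML/d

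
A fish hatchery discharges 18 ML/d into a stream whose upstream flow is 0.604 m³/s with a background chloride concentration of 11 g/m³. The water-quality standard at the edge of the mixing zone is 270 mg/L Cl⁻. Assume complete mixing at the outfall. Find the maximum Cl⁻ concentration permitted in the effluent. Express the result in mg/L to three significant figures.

1020 mg/L

18 ML/d = 0.2083 m³/s.
Mass balance: 270·0.8123 = 0.2083·Cₑ + 0.604·11.
Cₑ = (219.3 − 6.644) / 0.2083 = 1021 mg/L.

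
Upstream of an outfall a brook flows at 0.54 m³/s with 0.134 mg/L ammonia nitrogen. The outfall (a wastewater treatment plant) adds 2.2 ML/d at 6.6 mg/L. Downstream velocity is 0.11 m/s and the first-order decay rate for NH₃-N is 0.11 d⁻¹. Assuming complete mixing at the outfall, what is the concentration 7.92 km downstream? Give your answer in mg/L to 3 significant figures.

0.388 mg/L

2.2 ML/d = 0.02546 m³/s.
After complete mixing, C₀ = (0.02546·6.6 + 0.54·0.134) / 0.5655 = 0.4252 mg/L.
Travel time t = 7920 m / 0.11 m/s = 7.2e+04 s = 0.8333 d.
C = 0.4252·exp(−0.11·0.8333) = 0.4252·0.9124 = 0.3879 mg/L.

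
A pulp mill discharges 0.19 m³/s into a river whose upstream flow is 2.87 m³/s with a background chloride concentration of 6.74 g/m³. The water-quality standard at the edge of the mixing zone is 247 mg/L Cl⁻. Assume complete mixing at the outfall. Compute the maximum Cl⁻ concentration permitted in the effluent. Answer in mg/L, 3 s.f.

Mass balance: 247·3.06 = 0.19·Cₑ + 2.87·6.74.
Cₑ = (755.8 − 19.34) / 0.19 = 3876 mg/L.

3880 mg/L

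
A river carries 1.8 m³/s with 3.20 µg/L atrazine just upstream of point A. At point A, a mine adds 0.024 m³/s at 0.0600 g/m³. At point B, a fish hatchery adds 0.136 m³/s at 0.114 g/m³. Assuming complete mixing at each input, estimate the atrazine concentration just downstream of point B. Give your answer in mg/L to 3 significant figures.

0.0116 mg/L

3.20 µg/L = 0.0032 mg/L.
After input A: C = (1.8·0.0032 + 0.024·0.06) / 1.824 = 0.003947 mg/L.
After input B: C = (1.824·0.003947 + 0.136·0.114) / 1.96 = 0.01158 mg/L.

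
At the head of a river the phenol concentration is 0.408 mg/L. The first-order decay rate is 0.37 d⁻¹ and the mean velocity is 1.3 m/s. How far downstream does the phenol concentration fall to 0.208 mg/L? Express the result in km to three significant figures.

205 km

From C = C₀·e^(−kt), t = ln(C₀/C)/k = ln(0.408/0.208)/0.37 = 0.6737/0.37 = 1.821 d.
Distance = v·t = 1.3 m/s × 1.573e+05 s = 2.045e+05 m = 204.5 km.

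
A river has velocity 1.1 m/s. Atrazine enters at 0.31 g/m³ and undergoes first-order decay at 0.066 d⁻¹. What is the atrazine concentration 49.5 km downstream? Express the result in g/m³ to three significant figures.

0.300 g/m³

Travel time t = 49.5 km / 1.1 m/s = 4.95e+04/1.1 = 4.5e+04 s = 0.5208 d.
First-order decay: C = 0.31·exp(−0.066·0.5208) = 0.31·0.9662 = 0.2995 g/m³.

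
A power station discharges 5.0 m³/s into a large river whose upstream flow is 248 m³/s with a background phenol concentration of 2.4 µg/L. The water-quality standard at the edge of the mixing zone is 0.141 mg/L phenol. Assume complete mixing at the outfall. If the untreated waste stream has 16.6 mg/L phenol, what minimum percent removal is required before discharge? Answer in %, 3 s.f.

2.4 µg/L = 0.0024 mg/L.
Mass balance: 0.141·253 = 5·Cₑ + 248·0.0024.
Cₑ = (35.67 − 0.5952) / 5 = 7.016 mg/L.
Required removal = 1 − 7.016/16.6 = 57.74 %.

57.7 %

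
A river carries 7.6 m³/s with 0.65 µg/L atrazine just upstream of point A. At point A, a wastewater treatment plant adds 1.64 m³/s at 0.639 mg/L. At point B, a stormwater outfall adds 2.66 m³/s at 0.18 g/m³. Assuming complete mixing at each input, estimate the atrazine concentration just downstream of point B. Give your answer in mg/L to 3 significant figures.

0.65 µg/L = 0.00065 mg/L.
After input A: C = (7.6·0.00065 + 1.64·0.639) / 9.24 = 0.114 mg/L.
After input B: C = (9.24·0.114 + 2.66·0.18) / 11.9 = 0.1287 mg/L.

0.129 mg/L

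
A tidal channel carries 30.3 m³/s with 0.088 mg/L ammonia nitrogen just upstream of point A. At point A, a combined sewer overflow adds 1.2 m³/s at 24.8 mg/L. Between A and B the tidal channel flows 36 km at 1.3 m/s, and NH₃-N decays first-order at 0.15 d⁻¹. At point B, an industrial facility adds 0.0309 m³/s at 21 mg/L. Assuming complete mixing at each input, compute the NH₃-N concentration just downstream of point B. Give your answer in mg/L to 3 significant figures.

After input A: C = (30.3·0.088 + 1.2·24.8) / 31.5 = 1.029 mg/L.
Over the 36 km reach to input B (t = 2.769e+04 s = 0.3205 d), decay gives C = 1.029·exp(−0.15·0.3205) = 0.9811 mg/L.
After input B: C = (31.5·0.9811 + 0.0309·21) / 31.53 = 1.001 mg/L.

1.00 mg/L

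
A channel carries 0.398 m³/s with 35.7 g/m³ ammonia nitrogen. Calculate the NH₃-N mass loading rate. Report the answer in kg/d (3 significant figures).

Mass flux = Q·C = 0.398 m³/s × 35.7 g/m³ = 14.21 g/s.
= 14.21 g/s × 86.4 = 1228 kg/d.

1230 kg/d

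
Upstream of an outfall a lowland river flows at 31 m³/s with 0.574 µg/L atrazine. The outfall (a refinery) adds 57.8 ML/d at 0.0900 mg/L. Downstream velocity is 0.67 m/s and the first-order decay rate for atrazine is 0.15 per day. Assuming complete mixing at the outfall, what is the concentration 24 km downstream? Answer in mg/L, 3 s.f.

57.8 ML/d = 0.669 m³/s.
0.574 µg/L = 0.000574 mg/L.
After complete mixing, C₀ = (0.669·0.09 + 31·0.000574) / 31.67 = 0.002463 mg/L.
Travel time t = 2.4e+04 m / 0.67 m/s = 3.582e+04 s = 0.4146 d.
C = 0.002463·exp(−0.15·0.4146) = 0.002463·0.9397 = 0.002315 mg/L.

0.00231 mg/L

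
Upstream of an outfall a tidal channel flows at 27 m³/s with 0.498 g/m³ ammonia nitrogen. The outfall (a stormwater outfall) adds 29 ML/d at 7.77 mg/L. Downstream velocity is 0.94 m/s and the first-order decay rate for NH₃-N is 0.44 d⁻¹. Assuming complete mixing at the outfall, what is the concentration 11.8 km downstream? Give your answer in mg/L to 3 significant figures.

29 ML/d = 0.3356 m³/s.
After complete mixing, C₀ = (0.3356·7.77 + 27·0.498) / 27.34 = 0.5873 mg/L.
Travel time t = 1.18e+04 m / 0.94 m/s = 1.255e+04 s = 0.1453 d.
C = 0.5873·exp(−0.44·0.1453) = 0.5873·0.9381 = 0.5509 mg/L.

0.551 mg/L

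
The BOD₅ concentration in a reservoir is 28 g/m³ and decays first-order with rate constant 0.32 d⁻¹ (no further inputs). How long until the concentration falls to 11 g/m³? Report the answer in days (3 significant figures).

t = ln(C₀/C)/k = ln(28/11)/0.32 = 0.9343/0.32 = 2.92 d.

2.92 d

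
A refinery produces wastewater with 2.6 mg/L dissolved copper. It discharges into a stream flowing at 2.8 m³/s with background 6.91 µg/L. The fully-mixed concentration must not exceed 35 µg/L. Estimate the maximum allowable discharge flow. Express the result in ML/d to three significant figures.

6.91 µg/L = 0.00691 mg/L.
35 µg/L = 0.035 mg/L.
Mass balance at complete mixing: C_std·(Q_w + Q_r) = Q_w·C_e + Q_r·C_b.
Rearranging, Q_w = Q_r·(C_std − C_b)/(C_e − C_std) = 2.8·(0.035 − 0.00691) / (2.6 − 0.035) = 0.03066 m³/s.
= 2.649 ML/d.

2.65 ML/d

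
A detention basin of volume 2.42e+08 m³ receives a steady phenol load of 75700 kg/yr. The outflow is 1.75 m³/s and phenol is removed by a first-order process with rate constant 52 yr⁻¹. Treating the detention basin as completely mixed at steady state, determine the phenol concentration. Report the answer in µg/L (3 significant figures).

Outflow Q = 1.75 m³/s × 3.156e+07 s/yr = 5.523e+07 m³/yr.
Steady-state CSTR mass balance: W = Q·C + k·V·C, so C = W/(Q + kV).
Q + kV = 5.523e+07 + 52·2.42e+08 = 1.264e+10 m³/yr.
C = 75700/1.264e+10 = 5.989e-06 kg/m³ = 0.005989 mg/L = 5.989 µg/L.

5.99 µg/L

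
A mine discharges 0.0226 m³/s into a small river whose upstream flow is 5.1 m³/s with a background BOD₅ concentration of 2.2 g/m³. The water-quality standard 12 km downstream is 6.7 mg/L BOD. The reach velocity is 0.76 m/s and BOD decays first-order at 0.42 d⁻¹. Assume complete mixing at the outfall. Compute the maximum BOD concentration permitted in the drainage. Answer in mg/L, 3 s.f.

Travel time to the compliance point: t = 1.2e+04/0.76 = 1.579e+04 s = 0.1827 d; decay factor exp(−0.42·0.1827) = 0.9261.
So the concentration just after mixing may be at most 6.7/0.9261 = 7.235 mg/L.
Mass balance: 7.235·5.123 = 0.0226·Cₑ + 5.1·2.2.
Cₑ = (37.06 − 11.22) / 0.0226 = 1143 mg/L.

1140 mg/L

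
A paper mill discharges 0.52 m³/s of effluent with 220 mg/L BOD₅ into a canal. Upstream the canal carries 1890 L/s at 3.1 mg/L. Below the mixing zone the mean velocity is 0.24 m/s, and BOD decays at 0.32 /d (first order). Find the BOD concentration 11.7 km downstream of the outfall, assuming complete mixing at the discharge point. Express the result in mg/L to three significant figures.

41.7 mg/L

1890 L/s = 1.89 m³/s.
After complete mixing, C₀ = (0.52·220 + 1.89·3.1) / 2.41 = 49.9 mg/L.
Travel time t = 1.17e+04 m / 0.24 m/s = 4.875e+04 s = 0.5642 d.
C = 49.9·exp(−0.32·0.5642) = 49.9·0.8348 = 41.66 mg/L.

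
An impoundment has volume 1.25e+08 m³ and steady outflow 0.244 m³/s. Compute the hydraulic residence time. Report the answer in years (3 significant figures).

Q = 0.244 m³/s × 3.156e+07 s/yr = 7.7e+06 m³/yr.
Hydraulic residence time τ = V/Q = 1.25e+08/7.7e+06 = 16.23 yr.

16.2 yr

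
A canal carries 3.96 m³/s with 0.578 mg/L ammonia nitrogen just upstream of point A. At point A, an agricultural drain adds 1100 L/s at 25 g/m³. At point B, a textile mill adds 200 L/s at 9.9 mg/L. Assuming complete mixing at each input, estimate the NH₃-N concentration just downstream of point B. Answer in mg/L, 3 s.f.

6.04 mg/L

1100 L/s = 1.1 m³/s.
After input A: C = (3.96·0.578 + 1.1·25) / 5.06 = 5.887 mg/L.
200 L/s = 0.2 m³/s.
After input B: C = (5.06·5.887 + 0.2·9.9) / 5.26 = 6.04 mg/L.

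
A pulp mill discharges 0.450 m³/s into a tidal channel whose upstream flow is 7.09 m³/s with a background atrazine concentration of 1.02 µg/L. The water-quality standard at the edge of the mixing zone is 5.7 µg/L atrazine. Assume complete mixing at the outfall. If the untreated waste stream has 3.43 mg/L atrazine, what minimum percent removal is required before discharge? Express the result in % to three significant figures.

1.02 µg/L = 0.00102 mg/L.
5.7 µg/L = 0.0057 mg/L.
Mass balance: 0.0057·7.54 = 0.45·Cₑ + 7.09·0.00102.
Cₑ = (0.04298 − 0.007232) / 0.45 = 0.07944 mg/L.
Required removal = 1 − 0.07944/3.43 = 97.68 %.

97.7 %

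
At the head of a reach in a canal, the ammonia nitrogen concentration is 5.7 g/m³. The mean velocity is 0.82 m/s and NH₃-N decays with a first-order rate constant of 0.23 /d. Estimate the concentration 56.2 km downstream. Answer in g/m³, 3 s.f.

4.75 g/m³

Travel time t = 56.2 km / 0.82 m/s = 5.62e+04/0.82 = 6.854e+04 s = 0.7932 d.
First-order decay: C = 5.7·exp(−0.23·0.7932) = 5.7·0.8332 = 4.749 g/m³.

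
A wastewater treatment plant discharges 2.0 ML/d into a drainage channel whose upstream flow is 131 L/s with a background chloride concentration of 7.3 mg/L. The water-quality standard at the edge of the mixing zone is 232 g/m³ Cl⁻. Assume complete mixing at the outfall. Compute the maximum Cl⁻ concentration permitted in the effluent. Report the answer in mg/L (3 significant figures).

2.0 ML/d = 0.02315 m³/s.
131 L/s = 0.131 m³/s.
Mass balance: 232·0.1541 = 0.02315·Cₑ + 0.131·7.3.
Cₑ = (35.76 − 0.9563) / 0.02315 = 1504 mg/L.

1500 mg/L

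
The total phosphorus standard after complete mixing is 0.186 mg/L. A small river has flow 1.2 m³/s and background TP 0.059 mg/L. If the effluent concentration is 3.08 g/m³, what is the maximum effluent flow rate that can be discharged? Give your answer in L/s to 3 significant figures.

Mass balance at complete mixing: C_std·(Q_w + Q_r) = Q_w·C_e + Q_r·C_b.
Rearranging, Q_w = Q_r·(C_std − C_b)/(C_e − C_std) = 1.2·(0.186 − 0.059) / (3.08 − 0.186) = 0.05266 m³/s.
= 52.66 L/s.

52.7 L/s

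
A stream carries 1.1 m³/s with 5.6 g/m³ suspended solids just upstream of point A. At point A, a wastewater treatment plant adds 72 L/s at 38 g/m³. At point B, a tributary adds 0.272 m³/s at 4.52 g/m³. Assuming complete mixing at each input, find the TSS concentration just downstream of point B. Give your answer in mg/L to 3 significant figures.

72 L/s = 0.072 m³/s.
After input A: C = (1.1·5.6 + 0.072·38) / 1.172 = 7.59 mg/L.
After input B: C = (1.172·7.59 + 0.272·4.52) / 1.444 = 7.012 mg/L.

7.01 mg/L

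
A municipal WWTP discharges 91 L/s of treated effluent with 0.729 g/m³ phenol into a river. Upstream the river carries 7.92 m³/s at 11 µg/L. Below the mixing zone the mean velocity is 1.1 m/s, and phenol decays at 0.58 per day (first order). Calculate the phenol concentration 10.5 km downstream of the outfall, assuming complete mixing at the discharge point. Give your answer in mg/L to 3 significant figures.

91 L/s = 0.091 m³/s.
11 µg/L = 0.011 mg/L.
After complete mixing, C₀ = (0.091·0.729 + 7.92·0.011) / 8.011 = 0.01916 mg/L.
Travel time t = 1.05e+04 m / 1.1 m/s = 9545 s = 0.1105 d.
C = 0.01916·exp(−0.58·0.1105) = 0.01916·0.9379 = 0.01797 mg/L.

0.0180 mg/L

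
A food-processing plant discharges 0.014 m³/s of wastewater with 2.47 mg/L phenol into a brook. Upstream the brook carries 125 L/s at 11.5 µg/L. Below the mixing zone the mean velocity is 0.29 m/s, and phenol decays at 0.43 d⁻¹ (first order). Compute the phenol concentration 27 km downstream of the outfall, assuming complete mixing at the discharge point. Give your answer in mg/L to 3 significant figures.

0.163 mg/L

125 L/s = 0.125 m³/s.
11.5 µg/L = 0.0115 mg/L.
After complete mixing, C₀ = (0.014·2.47 + 0.125·0.0115) / 0.139 = 0.2591 mg/L.
Travel time t = 2.7e+04 m / 0.29 m/s = 9.31e+04 s = 1.078 d.
C = 0.2591·exp(−0.43·1.078) = 0.2591·0.6292 = 0.163 mg/L.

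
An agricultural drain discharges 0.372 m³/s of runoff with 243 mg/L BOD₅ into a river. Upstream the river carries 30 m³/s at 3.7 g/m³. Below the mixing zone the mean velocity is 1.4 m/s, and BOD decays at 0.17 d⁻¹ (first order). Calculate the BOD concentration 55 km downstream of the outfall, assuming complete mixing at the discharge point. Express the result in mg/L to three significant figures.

After complete mixing, C₀ = (0.372·243 + 30·3.7) / 30.37 = 6.631 mg/L.
Travel time t = 5.5e+04 m / 1.4 m/s = 3.929e+04 s = 0.4547 d.
C = 6.631·exp(−0.17·0.4547) = 6.631·0.9256 = 6.138 mg/L.

6.14 mg/L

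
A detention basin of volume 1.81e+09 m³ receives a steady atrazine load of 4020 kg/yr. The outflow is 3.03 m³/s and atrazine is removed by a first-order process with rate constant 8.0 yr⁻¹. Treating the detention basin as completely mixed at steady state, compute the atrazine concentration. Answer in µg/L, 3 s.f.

0.276 µg/L

Outflow Q = 3.03 m³/s × 3.156e+07 s/yr = 9.562e+07 m³/yr.
Steady-state CSTR mass balance: W = Q·C + k·V·C, so C = W/(Q + kV).
Q + kV = 9.562e+07 + 8.0·1.81e+09 = 1.458e+10 m³/yr.
C = 4020/1.458e+10 = 2.758e-07 kg/m³ = 0.0002758 mg/L = 0.2758 µg/L.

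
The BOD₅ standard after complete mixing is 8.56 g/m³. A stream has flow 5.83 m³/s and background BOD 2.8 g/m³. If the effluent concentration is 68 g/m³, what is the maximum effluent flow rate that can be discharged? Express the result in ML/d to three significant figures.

48.8 ML/d

Mass balance at complete mixing: C_std·(Q_w + Q_r) = Q_w·C_e + Q_r·C_b.
Rearranging, Q_w = Q_r·(C_std − C_b)/(C_e − C_std) = 5.83·(8.56 − 2.8) / (68 − 8.56) = 0.565 m³/s.
= 48.81 ML/d.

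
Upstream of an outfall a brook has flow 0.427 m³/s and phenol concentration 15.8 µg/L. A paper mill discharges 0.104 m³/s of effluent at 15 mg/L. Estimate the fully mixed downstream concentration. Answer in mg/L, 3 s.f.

2.95 mg/L

15.8 µg/L = 0.0158 mg/L.
By mass balance at complete mixing, C = (0.104·15 + 0.427·0.0158) / (0.104 + 0.427) = 1.567/0.531 = 2.951 mg/L.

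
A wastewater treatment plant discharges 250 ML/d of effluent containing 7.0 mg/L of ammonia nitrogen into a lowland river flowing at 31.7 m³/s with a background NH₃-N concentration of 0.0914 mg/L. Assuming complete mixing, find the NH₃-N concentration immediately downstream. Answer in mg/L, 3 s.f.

0.669 mg/L

250 ML/d = 2.894 m³/s.
Flow-weighted mixing gives C = (2.894·7 + 31.7·0.0914) / (2.894 + 31.7) = 23.15/34.59 = 0.6693 mg/L.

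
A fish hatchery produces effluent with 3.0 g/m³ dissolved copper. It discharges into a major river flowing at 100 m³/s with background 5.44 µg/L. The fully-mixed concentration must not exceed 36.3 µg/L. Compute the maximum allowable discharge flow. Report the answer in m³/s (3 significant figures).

1.04 m³/s

5.44 µg/L = 0.00544 mg/L.
36.3 µg/L = 0.0363 mg/L.
Mass balance at complete mixing: C_std·(Q_w + Q_r) = Q_w·C_e + Q_r·C_b.
Rearranging, Q_w = Q_r·(C_std − C_b)/(C_e − C_std) = 100·(0.0363 − 0.00544) / (3 − 0.0363) = 1.041 m³/s.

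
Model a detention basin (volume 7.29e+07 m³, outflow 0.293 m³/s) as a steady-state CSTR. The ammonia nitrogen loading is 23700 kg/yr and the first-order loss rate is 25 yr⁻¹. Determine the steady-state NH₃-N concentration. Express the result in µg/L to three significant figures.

12.9 µg/L

Outflow Q = 0.293 m³/s × 3.156e+07 s/yr = 9.246e+06 m³/yr.
Steady-state CSTR mass balance: W = Q·C + k·V·C, so C = W/(Q + kV).
Q + kV = 9.246e+06 + 25·7.29e+07 = 1.832e+09 m³/yr.
C = 23700/1.832e+09 = 1.294e-05 kg/m³ = 0.01294 mg/L = 12.94 µg/L.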